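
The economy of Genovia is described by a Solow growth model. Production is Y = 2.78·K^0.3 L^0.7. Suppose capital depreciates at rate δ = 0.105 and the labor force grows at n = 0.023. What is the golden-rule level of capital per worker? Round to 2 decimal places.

k_gold ≈ 14.55

n + δ = 0.023 + 0.105 = 0.128.
Setting f'(k) = n+δ gives 0.3·2.78·k^(0.3−1) = 0.128, hence k_gold = (0.3·2.78/0.128)^(1/0.7) ≈ 14.5477.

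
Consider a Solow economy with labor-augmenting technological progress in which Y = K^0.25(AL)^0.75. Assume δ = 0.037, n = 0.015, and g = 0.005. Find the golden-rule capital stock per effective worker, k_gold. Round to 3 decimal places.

k_gold ≈ 7.179

Capital per effective worker breaks even when investment replaces (n + g + δ)·k; here n + g + δ = 0.057.
At the golden rule the marginal product of capital equals n+g+δ: 0.25·k^(0.25−1) = 0.057. Solving, k_gold = (0.25/0.057)^(1/0.75) ≈ 7.1794.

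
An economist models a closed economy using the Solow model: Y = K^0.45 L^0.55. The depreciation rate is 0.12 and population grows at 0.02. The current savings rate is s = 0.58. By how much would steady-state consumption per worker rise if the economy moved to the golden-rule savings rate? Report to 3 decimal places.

Δc ≈ 0.086

n + δ = 0.02 + 0.12 = 0.14.
Current steady state (s = 0.58): k* = (0.58/0.14)^(1/0.55) ≈ 13.2545, y* = 13.2545^0.45 ≈ 3.1994, c* = (1−0.58)·3.1994 ≈ 1.3437.
At the golden rule the marginal product of capital equals n+δ: 0.45·k^(0.45−1) = 0.14. Solving, k_gold = (0.45/0.14)^(1/0.55) ≈ 8.3555.
y_gold = 8.3555^0.45 ≈ 2.5995, c_gold = y_gold − 0.14·k_gold ≈ 1.4297.
Gain: Δc = 1.4297 − 1.3437 ≈ 0.0860.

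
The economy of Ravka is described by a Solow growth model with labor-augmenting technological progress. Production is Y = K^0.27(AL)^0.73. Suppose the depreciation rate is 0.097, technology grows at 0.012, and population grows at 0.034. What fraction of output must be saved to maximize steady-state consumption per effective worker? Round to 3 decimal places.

s_gold = 0.270

Break-even investment rate: n + g + δ = 0.034 + 0.012 + 0.097 = 0.143.
At the golden rule MPK = n+g+δ, and in any Cobb-Douglas steady state s = (n+g+δ)·k/y = MPK·k/y = capital's share 0.27.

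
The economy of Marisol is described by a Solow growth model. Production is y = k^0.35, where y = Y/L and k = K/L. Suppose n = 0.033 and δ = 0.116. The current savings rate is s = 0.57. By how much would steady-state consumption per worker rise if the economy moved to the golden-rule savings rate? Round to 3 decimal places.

Δc ≈ 0.144

Capital per worker breaks even when investment replaces (n + δ)·k; here n + δ = 0.149.
Current steady state (s = 0.57): k* = (0.57/0.149)^(1/0.65) ≈ 7.8785, y* = 7.8785^0.35 ≈ 2.0595, c* = (1−0.57)·2.0595 ≈ 0.8856.
At the golden rule the marginal product of capital equals n+δ: 0.35·k^(0.35−1) = 0.149. Solving, k_gold = (0.35/0.149)^(1/0.65) ≈ 3.7204.
y_gold = 3.7204^0.35 ≈ 1.5838, c_gold = y_gold − 0.149·k_gold ≈ 1.0295.
Gain: Δc = 1.0295 − 0.8856 ≈ 0.1439.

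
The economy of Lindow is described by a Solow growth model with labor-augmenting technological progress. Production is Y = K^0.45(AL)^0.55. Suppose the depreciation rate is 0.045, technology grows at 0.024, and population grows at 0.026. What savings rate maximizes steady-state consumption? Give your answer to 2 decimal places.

s_gold = 0.45

Break-even investment rate: n + g + δ = 0.026 + 0.024 + 0.045 = 0.095.
At the golden rule MPK = n+g+δ, and in any Cobb-Douglas steady state s = (n+g+δ)·k/y = MPK·k/y = capital's share 0.45.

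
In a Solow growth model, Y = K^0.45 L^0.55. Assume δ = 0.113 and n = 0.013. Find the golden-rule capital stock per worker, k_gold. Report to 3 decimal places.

k_gold ≈ 10.120

The effective depreciation rate is n + δ = 0.013 + 0.113 = 0.126.
Maximizing c = f(k) − (n+δ)·k gives f'(k) = n+δ, i.e. 0.45·k^(0.45−1) = 0.126, so k_gold = (0.45/0.126)^(1/0.55) ≈ 10.1197.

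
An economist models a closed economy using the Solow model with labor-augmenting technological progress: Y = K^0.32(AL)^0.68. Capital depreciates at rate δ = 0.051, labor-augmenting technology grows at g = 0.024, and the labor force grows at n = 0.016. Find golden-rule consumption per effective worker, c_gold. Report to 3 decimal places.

n + g + δ = 0.016 + 0.024 + 0.051 = 0.091.
Setting f'(k) = n+g+δ gives 0.32·k^(0.32−1) = 0.091, hence k_gold = (0.32/0.091)^(1/0.68) ≈ 6.3548.
y_gold = 6.3548^0.32 ≈ 1.8071.
c_gold = y_gold − (n+g+δ)·k_gold = 1.8071 − 0.091·6.3548 ≈ 1.2289.

c_gold ≈ 1.229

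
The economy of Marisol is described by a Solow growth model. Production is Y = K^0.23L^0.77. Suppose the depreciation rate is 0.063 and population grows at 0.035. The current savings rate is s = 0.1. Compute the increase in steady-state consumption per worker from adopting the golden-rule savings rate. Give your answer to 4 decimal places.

Δc ≈ 0.0880

The effective depreciation rate is n + δ = 0.035 + 0.063 = 0.098.
Current steady state (s = 0.1): k* = (0.1/0.098)^(1/0.77) ≈ 1.0266, y* = 1.0266^0.23 ≈ 1.0061, c* = (1−0.1)·1.0061 ≈ 0.9054.
At the golden rule the marginal product of capital equals n+δ: 0.23·k^(0.23−1) = 0.098. Solving, k_gold = (0.23/0.098)^(1/0.77) ≈ 3.0281.
y_gold = 3.0281^0.23 ≈ 1.2902, c_gold = y_gold − 0.098·k_gold ≈ 0.9935.
Gain: Δc = 0.9935 − 0.9054 ≈ 0.0880.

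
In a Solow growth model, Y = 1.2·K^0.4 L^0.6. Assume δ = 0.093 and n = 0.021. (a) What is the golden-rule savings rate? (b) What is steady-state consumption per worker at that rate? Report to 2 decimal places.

(a) s_gold = 0.40; (b) c_gold ≈ 1.88

The effective depreciation rate is n + δ = 0.021 + 0.093 = 0.114.
For Cobb-Douglas, s_gold equals capital's share: s_gold = 0.4.
Golden rule sets MPK = n+δ: 0.4·1.2·k^(0.4−1) = 0.114, so k_gold = (0.4·1.2/0.114)^(1/0.6) ≈ 10.9789.
y_gold = 1.2·10.9789^0.4 ≈ 3.1290; c_gold = (1−0.4)·y_gold ≈ 1.8774.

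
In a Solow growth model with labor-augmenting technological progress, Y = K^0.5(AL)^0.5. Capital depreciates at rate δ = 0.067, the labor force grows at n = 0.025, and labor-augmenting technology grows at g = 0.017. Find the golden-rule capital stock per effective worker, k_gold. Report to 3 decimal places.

k_gold ≈ 21.042

Capital per effective worker breaks even when investment replaces (n + g + δ)·k; here n + g + δ = 0.109.
Setting f'(k) = n+g+δ gives 0.5·k^(0.5−1) = 0.109, hence k_gold = (0.5/0.109)^(1/0.5) ≈ 21.0420.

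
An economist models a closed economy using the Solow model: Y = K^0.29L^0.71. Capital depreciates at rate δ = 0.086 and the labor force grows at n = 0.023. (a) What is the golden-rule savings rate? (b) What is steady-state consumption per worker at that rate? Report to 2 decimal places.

Break-even investment rate: n + δ = 0.023 + 0.086 = 0.109.
For Cobb-Douglas, s_gold equals capital's share: s_gold = 0.29.
Maximizing c = f(k) − (n+δ)·k gives f'(k) = n+δ, i.e. 0.29·k^(0.29−1) = 0.109, so k_gold = (0.29/0.109)^(1/0.71) ≈ 3.9678.
y_gold = 3.9678^0.29 ≈ 1.4914; c_gold = (1−0.29)·y_gold ≈ 1.0589.

(a) s_gold = 0.29; (b) c_gold ≈ 1.06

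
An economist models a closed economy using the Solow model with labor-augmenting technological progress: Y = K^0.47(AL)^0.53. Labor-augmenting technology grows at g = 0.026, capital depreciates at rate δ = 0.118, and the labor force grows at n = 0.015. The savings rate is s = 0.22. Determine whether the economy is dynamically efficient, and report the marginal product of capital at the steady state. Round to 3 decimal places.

n + g + δ = 0.015 + 0.026 + 0.118 = 0.159.
Steady-state k*: s·k^0.47 = 0.159·k gives k* = (0.22/0.159)^(1/0.53) ≈ 1.8454.
MPK = 0.47·1.8454^(-0.53) ≈ 0.3397.
MPK > n+g+δ = 0.159, so the economy is dynamically efficient (under-saving).

dynamically efficient; MPK ≈ 0.340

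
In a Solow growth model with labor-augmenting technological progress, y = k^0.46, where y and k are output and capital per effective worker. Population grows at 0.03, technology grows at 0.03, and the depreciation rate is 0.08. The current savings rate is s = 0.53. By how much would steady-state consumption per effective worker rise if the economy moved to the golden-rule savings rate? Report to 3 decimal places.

Capital per effective worker breaks even when investment replaces (n + g + δ)·k; here n + g + δ = 0.14.
Current steady state (s = 0.53): k* = (0.53/0.14)^(1/0.54) ≈ 11.7664, y* = 11.7664^0.46 ≈ 3.1081, c* = (1−0.53)·3.1081 ≈ 1.4608.
At the golden rule the marginal product of capital equals n+g+δ: 0.46·k^(0.46−1) = 0.14. Solving, k_gold = (0.46/0.14)^(1/0.54) ≈ 9.0515.
y_gold = 9.0515^0.46 ≈ 2.7548, c_gold = y_gold − 0.14·k_gold ≈ 1.4876.
Gain: Δc = 1.4876 − 1.4608 ≈ 0.0268.

Δc ≈ 0.027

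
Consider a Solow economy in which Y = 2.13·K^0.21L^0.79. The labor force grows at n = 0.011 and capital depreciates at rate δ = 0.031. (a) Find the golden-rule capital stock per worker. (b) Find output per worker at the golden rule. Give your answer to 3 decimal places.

(a) k_gold ≈ 19.973; (b) y_gold ≈ 3.995

n + δ = 0.011 + 0.031 = 0.042.
At the golden rule the marginal product of capital equals n+δ: 0.21·2.13·k^(0.21−1) = 0.042. Solving, k_gold = (0.21·2.13/0.042)^(1/0.79) ≈ 19.9730.
y_gold = 2.13·19.9730^0.21 ≈ 3.9946.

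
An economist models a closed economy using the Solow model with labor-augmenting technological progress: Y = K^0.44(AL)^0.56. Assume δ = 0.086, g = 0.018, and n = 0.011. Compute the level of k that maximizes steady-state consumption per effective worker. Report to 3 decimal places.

n + g + δ = 0.011 + 0.018 + 0.086 = 0.115.
Golden rule sets MPK = n+g+δ: 0.44·k^(0.44−1) = 0.115, so k_gold = (0.44/0.115)^(1/0.56) ≈ 10.9808.

k_gold ≈ 10.981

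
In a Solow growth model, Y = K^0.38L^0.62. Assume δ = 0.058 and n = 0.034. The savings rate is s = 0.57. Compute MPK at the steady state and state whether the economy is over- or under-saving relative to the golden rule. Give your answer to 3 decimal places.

over-saving; MPK ≈ 0.061

n + δ = 0.034 + 0.058 = 0.092.
Steady-state k*: s·k^0.38 = 0.092·k gives k* = (0.57/0.092)^(1/0.62) ≈ 18.9478.
MPK = 0.38·18.9478^(-0.62) ≈ 0.0613.
MPK < n+δ = 0.092, so the economy is dynamically inefficient (over-saving).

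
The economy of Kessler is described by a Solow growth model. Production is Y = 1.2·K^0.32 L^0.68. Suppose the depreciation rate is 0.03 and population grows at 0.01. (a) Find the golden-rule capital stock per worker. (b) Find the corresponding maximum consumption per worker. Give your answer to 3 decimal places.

(a) k_gold ≈ 27.830; (b) c_gold ≈ 2.366

n + δ = 0.01 + 0.03 = 0.04.
Golden rule sets MPK = n+δ: 0.32·1.2·k^(0.32−1) = 0.04, so k_gold = (0.32·1.2/0.04)^(1/0.68) ≈ 27.8302.
y_gold = 1.2·27.8302^0.32 ≈ 3.4788; c_gold = y_gold − 0.04·k_gold ≈ 2.3656.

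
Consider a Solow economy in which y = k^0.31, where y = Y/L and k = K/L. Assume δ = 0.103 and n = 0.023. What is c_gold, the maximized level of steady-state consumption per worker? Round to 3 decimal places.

c_gold ≈ 1.034

The effective depreciation rate is n + δ = 0.023 + 0.103 = 0.126.
Golden rule sets MPK = n+δ: 0.31·k^(0.31−1) = 0.126, so k_gold = (0.31/0.126)^(1/0.69) ≈ 3.6868.
y_gold = 3.6868^0.31 ≈ 1.4985.
c_gold = y_gold − (n+δ)·k_gold = 1.4985 − 0.126·3.6868 ≈ 1.0340.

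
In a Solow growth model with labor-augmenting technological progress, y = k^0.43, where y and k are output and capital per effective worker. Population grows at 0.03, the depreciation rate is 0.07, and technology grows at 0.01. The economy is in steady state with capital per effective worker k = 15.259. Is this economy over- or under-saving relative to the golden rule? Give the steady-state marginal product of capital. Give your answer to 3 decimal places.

over-saving; MPK ≈ 0.091

The effective depreciation rate is n + g + δ = 0.03 + 0.01 + 0.07 = 0.11.
MPK = 0.43·k^(0.43−1) = 0.43·15.259^(-0.57) ≈ 0.0910.
MPK < 0.11, so the economy is dynamically inefficient (over-saving).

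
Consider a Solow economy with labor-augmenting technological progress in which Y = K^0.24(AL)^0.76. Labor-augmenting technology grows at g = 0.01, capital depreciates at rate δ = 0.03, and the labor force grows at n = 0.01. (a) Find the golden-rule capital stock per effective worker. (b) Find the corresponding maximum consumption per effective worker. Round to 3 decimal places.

The effective depreciation rate is n + g + δ = 0.01 + 0.01 + 0.03 = 0.05.
Maximizing c = f(k) − (n+g+δ)·k gives f'(k) = n+g+δ, i.e. 0.24·k^(0.24−1) = 0.05, so k_gold = (0.24/0.05)^(1/0.76) ≈ 7.8772.
y_gold = 7.8772^0.24 ≈ 1.6411; c_gold = y_gold − 0.05·k_gold ≈ 1.2472.

(a) k_gold ≈ 7.877; (b) c_gold ≈ 1.247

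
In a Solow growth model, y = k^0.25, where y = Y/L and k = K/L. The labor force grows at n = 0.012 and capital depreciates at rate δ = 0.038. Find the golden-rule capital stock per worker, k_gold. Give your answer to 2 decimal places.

k_gold ≈ 8.55

The effective depreciation rate is n + δ = 0.012 + 0.038 = 0.05.
Setting f'(k) = n+δ gives 0.25·k^(0.25−1) = 0.05, hence k_gold = (0.25/0.05)^(1/0.75) ≈ 8.5499.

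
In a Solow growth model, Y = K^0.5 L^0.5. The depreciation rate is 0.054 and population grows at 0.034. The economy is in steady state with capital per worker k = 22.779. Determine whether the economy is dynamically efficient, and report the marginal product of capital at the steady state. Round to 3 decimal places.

dynamically efficient; MPK ≈ 0.105

Capital per worker breaks even when investment replaces (n + δ)·k; here n + δ = 0.088.
MPK = 0.5·k^(0.5−1) = 0.5·22.779^(-0.5) ≈ 0.1048.
MPK > 0.088, so the economy is dynamically efficient (under-saving).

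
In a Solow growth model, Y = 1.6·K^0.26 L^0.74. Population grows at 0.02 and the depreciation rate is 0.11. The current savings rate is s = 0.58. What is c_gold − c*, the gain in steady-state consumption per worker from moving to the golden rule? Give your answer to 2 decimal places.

Δc ≈ 0.44

The effective depreciation rate is n + δ = 0.02 + 0.11 = 0.13.
Current steady state (s = 0.58): k* = (0.58·1.6/0.13)^(1/0.74) ≈ 14.2403, y* = 1.6·14.2403^0.26 ≈ 3.1918, c* = (1−0.58)·3.1918 ≈ 1.3406.
Maximizing c = f(k) − (n+δ)·k gives f'(k) = n+δ, i.e. 0.26·1.6·k^(0.26−1) = 0.13, so k_gold = (0.26·1.6/0.13)^(1/0.74) ≈ 4.8154.
y_gold = 1.6·4.8154^0.26 ≈ 2.4077, c_gold = y_gold − 0.13·k_gold ≈ 1.7817.
Gain: Δc = 1.7817 − 1.3406 ≈ 0.4412.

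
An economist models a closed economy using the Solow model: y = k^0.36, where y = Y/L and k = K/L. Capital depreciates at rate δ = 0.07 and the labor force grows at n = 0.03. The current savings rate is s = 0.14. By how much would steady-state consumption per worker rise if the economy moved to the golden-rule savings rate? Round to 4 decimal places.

n + δ = 0.03 + 0.07 = 0.1.
Current steady state (s = 0.14): k* = (0.14/0.1)^(1/0.64) ≈ 1.6917, y* = 1.6917^0.36 ≈ 1.2084, c* = (1−0.14)·1.2084 ≈ 1.0392.
At the golden rule the marginal product of capital equals n+δ: 0.36·k^(0.36−1) = 0.1. Solving, k_gold = (0.36/0.1)^(1/0.64) ≈ 7.3998.
y_gold = 7.3998^0.36 ≈ 2.0555, c_gold = y_gold − 0.1·k_gold ≈ 1.3155.
Gain: Δc = 1.3155 − 1.0392 ≈ 0.2763.

Δc ≈ 0.2763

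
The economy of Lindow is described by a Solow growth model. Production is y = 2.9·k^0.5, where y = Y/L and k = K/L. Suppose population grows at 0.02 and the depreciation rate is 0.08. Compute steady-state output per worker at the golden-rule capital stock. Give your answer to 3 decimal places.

y_gold ≈ 42.050

The effective depreciation rate is n + δ = 0.02 + 0.08 = 0.1.
Golden rule sets MPK = n+δ: 0.5·2.9·k^(0.5−1) = 0.1, so k_gold = (0.5·2.9/0.1)^(1/0.5) ≈ 210.2500.
Output: y_gold = 2.9·k_gold^0.5 = 2.9·210.2500^0.5 ≈ 42.0500.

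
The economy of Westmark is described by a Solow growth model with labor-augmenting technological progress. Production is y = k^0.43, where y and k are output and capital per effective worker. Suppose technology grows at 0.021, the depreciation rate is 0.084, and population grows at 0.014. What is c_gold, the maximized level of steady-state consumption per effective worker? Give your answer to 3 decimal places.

n + g + δ = 0.014 + 0.021 + 0.084 = 0.119.
Setting f'(k) = n+g+δ gives 0.43·k^(0.43−1) = 0.119, hence k_gold = (0.43/0.119)^(1/0.57) ≈ 9.5238.
y_gold = 9.5238^0.43 ≈ 2.6357.
c_gold = y_gold − (n+g+δ)·k_gold = 2.6357 − 0.119·9.5238 ≈ 1.5023.

c_gold ≈ 1.502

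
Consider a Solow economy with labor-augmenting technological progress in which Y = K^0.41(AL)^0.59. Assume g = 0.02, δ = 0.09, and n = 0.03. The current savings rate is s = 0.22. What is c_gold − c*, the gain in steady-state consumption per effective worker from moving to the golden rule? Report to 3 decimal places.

n + g + δ = 0.03 + 0.02 + 0.09 = 0.14.
Current steady state (s = 0.22): k* = (0.22/0.14)^(1/0.59) ≈ 2.1513, y* = 2.1513^0.41 ≈ 1.3690, c* = (1−0.22)·1.3690 ≈ 1.0678.
Maximizing c = f(k) − (n+g+δ)·k gives f'(k) = n+g+δ, i.e. 0.41·k^(0.41−1) = 0.14, so k_gold = (0.41/0.14)^(1/0.59) ≈ 6.1793.
y_gold = 6.1793^0.41 ≈ 2.1100, c_gold = y_gold − 0.14·k_gold ≈ 1.2449.
Gain: Δc = 1.2449 − 1.0678 ≈ 0.1771.

Δc ≈ 0.177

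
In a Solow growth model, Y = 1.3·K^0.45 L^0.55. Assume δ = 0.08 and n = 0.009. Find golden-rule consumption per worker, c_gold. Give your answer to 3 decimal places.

Capital per worker breaks even when investment replaces (n + δ)·k; here n + δ = 0.089.
Golden rule sets MPK = n+δ: 0.45·1.3·k^(0.45−1) = 0.089, so k_gold = (0.45·1.3/0.089)^(1/0.55) ≈ 30.6794.
y_gold = 1.3·30.6794^0.45 ≈ 6.0677.
c_gold = y_gold − (n+δ)·k_gold = 6.0677 − 0.089·30.6794 ≈ 3.3372.

c_gold ≈ 3.337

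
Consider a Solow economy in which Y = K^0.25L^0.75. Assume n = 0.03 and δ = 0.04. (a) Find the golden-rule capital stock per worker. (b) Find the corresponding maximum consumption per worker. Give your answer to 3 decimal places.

(a) k_gold ≈ 5.459; (b) c_gold ≈ 1.146

n + δ = 0.03 + 0.04 = 0.07.
Golden rule sets MPK = n+δ: 0.25·k^(0.25−1) = 0.07, so k_gold = (0.25/0.07)^(1/0.75) ≈ 5.4591.
y_gold = 5.4591^0.25 ≈ 1.5286; c_gold = y_gold − 0.07·k_gold ≈ 1.1464.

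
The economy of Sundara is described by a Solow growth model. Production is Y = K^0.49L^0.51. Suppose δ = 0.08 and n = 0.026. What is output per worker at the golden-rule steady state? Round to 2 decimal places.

y_gold ≈ 4.35

n + δ = 0.026 + 0.08 = 0.106.
Golden rule sets MPK = n+δ: 0.49·k^(0.49−1) = 0.106, so k_gold = (0.49/0.106)^(1/0.51) ≈ 20.1236.
Output: y_gold = k_gold^0.49 = 20.1236^0.49 ≈ 4.3533.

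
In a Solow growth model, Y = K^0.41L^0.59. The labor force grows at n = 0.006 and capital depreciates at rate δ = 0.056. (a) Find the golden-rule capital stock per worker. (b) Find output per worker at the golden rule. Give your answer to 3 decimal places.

Capital per worker breaks even when investment replaces (n + δ)·k; here n + δ = 0.062.
Golden rule sets MPK = n+δ: 0.41·k^(0.41−1) = 0.062, so k_gold = (0.41/0.062)^(1/0.59) ≈ 24.5751.
y_gold = 24.5751^0.41 ≈ 3.7162.

(a) k_gold ≈ 24.575; (b) y_gold ≈ 3.716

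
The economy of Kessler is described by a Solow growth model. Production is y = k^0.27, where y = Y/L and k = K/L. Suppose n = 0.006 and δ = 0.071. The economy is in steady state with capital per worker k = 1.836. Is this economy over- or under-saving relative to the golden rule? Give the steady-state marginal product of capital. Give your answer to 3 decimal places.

under-saving; MPK ≈ 0.173

The effective depreciation rate is n + δ = 0.006 + 0.071 = 0.077.
MPK = 0.27·k^(0.27−1) = 0.27·1.836^(-0.73) ≈ 0.1733.
MPK > 0.077, so the economy is dynamically efficient (under-saving).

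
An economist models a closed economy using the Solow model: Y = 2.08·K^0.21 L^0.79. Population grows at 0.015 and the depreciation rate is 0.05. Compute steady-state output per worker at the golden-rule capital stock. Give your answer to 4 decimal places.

Break-even investment rate: n + δ = 0.015 + 0.05 = 0.065.
Setting f'(k) = n+δ gives 0.21·2.08·k^(0.21−1) = 0.065, hence k_gold = (0.21·2.08/0.065)^(1/0.79) ≈ 11.1507.
Output: y_gold = 2.08·k_gold^0.21 = 2.08·11.1507^0.21 ≈ 3.4514.

y_gold ≈ 3.4514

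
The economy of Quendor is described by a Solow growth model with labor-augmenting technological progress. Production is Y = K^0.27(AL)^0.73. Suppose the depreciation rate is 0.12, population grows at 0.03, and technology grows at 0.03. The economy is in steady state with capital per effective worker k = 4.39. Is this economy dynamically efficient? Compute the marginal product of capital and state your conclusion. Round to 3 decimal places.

dynamically inefficient; MPK ≈ 0.092

Break-even investment rate: n + g + δ = 0.03 + 0.03 + 0.12 = 0.18.
MPK = 0.27·k^(0.27−1) = 0.27·4.39^(-0.73) ≈ 0.0917.
MPK < 0.18, so the economy is dynamically inefficient (over-saving).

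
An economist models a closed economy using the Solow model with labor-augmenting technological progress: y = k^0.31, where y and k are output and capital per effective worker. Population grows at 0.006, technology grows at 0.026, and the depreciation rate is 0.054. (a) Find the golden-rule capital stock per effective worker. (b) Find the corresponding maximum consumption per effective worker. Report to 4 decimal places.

The effective depreciation rate is n + g + δ = 0.006 + 0.026 + 0.054 = 0.086.
Setting f'(k) = n+g+δ gives 0.31·k^(0.31−1) = 0.086, hence k_gold = (0.31/0.086)^(1/0.69) ≈ 6.4128.
y_gold = 6.4128^0.31 ≈ 1.7790; c_gold = y_gold − 0.086·k_gold ≈ 1.2275.

(a) k_gold ≈ 6.4128; (b) c_gold ≈ 1.2275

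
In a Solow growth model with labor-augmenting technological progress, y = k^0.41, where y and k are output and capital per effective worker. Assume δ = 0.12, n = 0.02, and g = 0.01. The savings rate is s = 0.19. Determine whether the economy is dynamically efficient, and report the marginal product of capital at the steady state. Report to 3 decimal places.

The effective depreciation rate is n + g + δ = 0.02 + 0.01 + 0.12 = 0.15.
Steady-state k*: s·k^0.41 = 0.15·k gives k* = (0.19/0.15)^(1/0.59) ≈ 1.4928.
MPK = 0.41·1.4928^(-0.59) ≈ 0.3237.
MPK > n+g+δ = 0.15, so the economy is dynamically efficient (under-saving).

dynamically efficient; MPK ≈ 0.324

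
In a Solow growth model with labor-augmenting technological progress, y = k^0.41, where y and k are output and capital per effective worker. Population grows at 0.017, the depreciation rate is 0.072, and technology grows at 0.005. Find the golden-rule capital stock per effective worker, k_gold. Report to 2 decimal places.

Break-even investment rate: n + g + δ = 0.017 + 0.005 + 0.072 = 0.094.
Golden rule sets MPK = n+g+δ: 0.41·k^(0.41−1) = 0.094, so k_gold = (0.41/0.094)^(1/0.59) ≈ 12.1384.

k_gold ≈ 12.14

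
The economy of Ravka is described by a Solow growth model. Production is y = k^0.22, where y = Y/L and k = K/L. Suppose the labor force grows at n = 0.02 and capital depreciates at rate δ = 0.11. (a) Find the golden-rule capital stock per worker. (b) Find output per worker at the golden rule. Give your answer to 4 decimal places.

Break-even investment rate: n + δ = 0.02 + 0.11 = 0.13.
Maximizing c = f(k) − (n+δ)·k gives f'(k) = n+δ, i.e. 0.22·k^(0.22−1) = 0.13, so k_gold = (0.22/0.13)^(1/0.78) ≈ 1.9630.
y_gold = 1.9630^0.22 ≈ 1.1600.

(a) k_gold ≈ 1.9630; (b) y_gold ≈ 1.1600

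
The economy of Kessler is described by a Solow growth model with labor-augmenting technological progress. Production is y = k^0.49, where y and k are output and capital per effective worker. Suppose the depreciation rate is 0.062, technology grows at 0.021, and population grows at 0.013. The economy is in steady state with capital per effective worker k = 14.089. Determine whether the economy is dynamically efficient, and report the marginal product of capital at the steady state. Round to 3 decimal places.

dynamically efficient; MPK ≈ 0.127

The effective depreciation rate is n + g + δ = 0.013 + 0.021 + 0.062 = 0.096.
MPK = 0.49·k^(0.49−1) = 0.49·14.089^(-0.51) ≈ 0.1271.
MPK > 0.096, so the economy is dynamically efficient (under-saving).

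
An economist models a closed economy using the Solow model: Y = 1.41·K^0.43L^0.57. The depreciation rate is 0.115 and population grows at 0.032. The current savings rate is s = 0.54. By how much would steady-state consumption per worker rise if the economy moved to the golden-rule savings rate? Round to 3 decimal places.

n + δ = 0.032 + 0.115 = 0.147.
Current steady state (s = 0.54): k* = (0.54·1.41/0.147)^(1/0.57) ≈ 17.9122, y* = 1.41·17.9122^0.43 ≈ 4.8761, c* = (1−0.54)·4.8761 ≈ 2.2430.
Golden rule sets MPK = n+δ: 0.43·1.41·k^(0.43−1) = 0.147, so k_gold = (0.43·1.41/0.147)^(1/0.57) ≈ 12.0115.
y_gold = 1.41·12.0115^0.43 ≈ 4.1063, c_gold = y_gold − 0.147·k_gold ≈ 2.3406.
Gain: Δc = 2.3406 − 2.2430 ≈ 0.0976.

Δc ≈ 0.098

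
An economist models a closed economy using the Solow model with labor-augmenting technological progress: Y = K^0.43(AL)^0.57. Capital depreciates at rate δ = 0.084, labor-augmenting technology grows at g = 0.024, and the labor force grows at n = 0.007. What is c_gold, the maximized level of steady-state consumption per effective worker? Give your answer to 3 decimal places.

The effective depreciation rate is n + g + δ = 0.007 + 0.024 + 0.084 = 0.115.
Maximizing c = f(k) − (n+g+δ)·k gives f'(k) = n+g+δ, i.e. 0.43·k^(0.43−1) = 0.115, so k_gold = (0.43/0.115)^(1/0.57) ≈ 10.1126.
y_gold = 10.1126^0.43 ≈ 2.7045.
c_gold = y_gold − (n+g+δ)·k_gold = 2.7045 − 0.115·10.1126 ≈ 1.5416.

c_gold ≈ 1.542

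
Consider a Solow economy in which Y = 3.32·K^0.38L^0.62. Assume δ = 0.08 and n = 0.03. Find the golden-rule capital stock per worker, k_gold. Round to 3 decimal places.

n + δ = 0.03 + 0.08 = 0.11.
At the golden rule the marginal product of capital equals n+δ: 0.38·3.32·k^(0.38−1) = 0.11. Solving, k_gold = (0.38·3.32/0.11)^(1/0.62) ≈ 51.1585.

k_gold ≈ 51.158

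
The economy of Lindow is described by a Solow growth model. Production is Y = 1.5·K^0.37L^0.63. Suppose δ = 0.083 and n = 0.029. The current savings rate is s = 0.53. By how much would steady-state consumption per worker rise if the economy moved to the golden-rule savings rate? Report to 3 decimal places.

Δc ≈ 0.190

n + δ = 0.029 + 0.083 = 0.112.
Current steady state (s = 0.53): k* = (0.53·1.5/0.112)^(1/0.63) ≈ 22.4404, y* = 1.5·22.4404^0.37 ≈ 4.7421, c* = (1−0.53)·4.7421 ≈ 2.2288.
At the golden rule the marginal product of capital equals n+δ: 0.37·1.5·k^(0.37−1) = 0.112. Solving, k_gold = (0.37·1.5/0.112)^(1/0.63) ≈ 12.6851.
y_gold = 1.5·12.6851^0.37 ≈ 3.8398, c_gold = y_gold − 0.112·k_gold ≈ 2.4191.
Gain: Δc = 2.4191 − 2.2288 ≈ 0.1903.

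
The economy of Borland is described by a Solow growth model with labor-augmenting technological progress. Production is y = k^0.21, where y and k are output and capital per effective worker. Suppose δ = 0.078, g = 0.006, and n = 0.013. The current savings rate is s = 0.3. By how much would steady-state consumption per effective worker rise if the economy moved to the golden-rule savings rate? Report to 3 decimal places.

Δc ≈ 0.025

Capital per effective worker breaks even when investment replaces (n + g + δ)·k; here n + g + δ = 0.097.
Current steady state (s = 0.3): k* = (0.3/0.097)^(1/0.79) ≈ 4.1754, y* = 4.1754^0.21 ≈ 1.3500, c* = (1−0.3)·1.3500 ≈ 0.9450.
Setting f'(k) = n+g+δ gives 0.21·k^(0.21−1) = 0.097, hence k_gold = (0.21/0.097)^(1/0.79) ≈ 2.6584.
y_gold = 2.6584^0.21 ≈ 1.2279, c_gold = y_gold − 0.097·k_gold ≈ 0.9701.
Gain: Δc = 0.9701 − 0.9450 ≈ 0.0250.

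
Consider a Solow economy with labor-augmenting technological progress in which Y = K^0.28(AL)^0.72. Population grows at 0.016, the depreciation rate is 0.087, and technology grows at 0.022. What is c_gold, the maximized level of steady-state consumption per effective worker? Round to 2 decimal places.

Break-even investment rate: n + g + δ = 0.016 + 0.022 + 0.087 = 0.125.
At the golden rule the marginal product of capital equals n+g+δ: 0.28·k^(0.28−1) = 0.125. Solving, k_gold = (0.28/0.125)^(1/0.72) ≈ 3.0652.
y_gold = 3.0652^0.28 ≈ 1.3684.
c_gold = y_gold − (n+g+δ)·k_gold = 1.3684 − 0.125·3.0652 ≈ 0.9852.

c_gold ≈ 0.99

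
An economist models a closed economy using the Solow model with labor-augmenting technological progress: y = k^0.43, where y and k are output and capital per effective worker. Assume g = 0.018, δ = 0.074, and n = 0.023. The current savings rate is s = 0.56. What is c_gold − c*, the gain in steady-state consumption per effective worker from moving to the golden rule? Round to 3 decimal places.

The effective depreciation rate is n + g + δ = 0.023 + 0.018 + 0.074 = 0.115.
Current steady state (s = 0.56): k* = (0.56/0.115)^(1/0.57) ≈ 16.0740, y* = 16.0740^0.43 ≈ 3.3009, c* = (1−0.56)·3.3009 ≈ 1.4524.
Golden rule sets MPK = n+g+δ: 0.43·k^(0.43−1) = 0.115, so k_gold = (0.43/0.115)^(1/0.57) ≈ 10.1126.
y_gold = 10.1126^0.43 ≈ 2.7045, c_gold = y_gold − 0.115·k_gold ≈ 1.5416.
Gain: Δc = 1.5416 − 1.4524 ≈ 0.0892.

Δc ≈ 0.089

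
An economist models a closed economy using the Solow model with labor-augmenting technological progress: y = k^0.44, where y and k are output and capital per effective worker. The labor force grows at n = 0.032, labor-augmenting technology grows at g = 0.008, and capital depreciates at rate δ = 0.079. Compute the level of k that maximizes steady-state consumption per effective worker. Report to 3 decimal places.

n + g + δ = 0.032 + 0.008 + 0.079 = 0.119.
Setting f'(k) = n+g+δ gives 0.44·k^(0.44−1) = 0.119, hence k_gold = (0.44/0.119)^(1/0.56) ≈ 10.3304.

k_gold ≈ 10.330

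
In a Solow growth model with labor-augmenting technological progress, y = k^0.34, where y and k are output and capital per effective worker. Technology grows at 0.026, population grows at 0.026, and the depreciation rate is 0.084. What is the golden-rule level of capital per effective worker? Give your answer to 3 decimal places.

k_gold ≈ 4.008

n + g + δ = 0.026 + 0.026 + 0.084 = 0.136.
Golden rule sets MPK = n+g+δ: 0.34·k^(0.34−1) = 0.136, so k_gold = (0.34/0.136)^(1/0.66) ≈ 4.0081.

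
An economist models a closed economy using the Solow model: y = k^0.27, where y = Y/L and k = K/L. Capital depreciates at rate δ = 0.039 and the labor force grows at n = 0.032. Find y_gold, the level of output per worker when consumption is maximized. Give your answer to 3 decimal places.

The effective depreciation rate is n + δ = 0.032 + 0.039 = 0.071.
At the golden rule the marginal product of capital equals n+δ: 0.27·k^(0.27−1) = 0.071. Solving, k_gold = (0.27/0.071)^(1/0.73) ≈ 6.2325.
Output: y_gold = k_gold^0.27 = 6.2325^0.27 ≈ 1.6389.

y_gold ≈ 1.639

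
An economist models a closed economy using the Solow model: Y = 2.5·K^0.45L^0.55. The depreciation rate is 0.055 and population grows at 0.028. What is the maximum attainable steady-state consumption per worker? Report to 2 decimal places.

n + δ = 0.028 + 0.055 = 0.083.
Setting f'(k) = n+δ gives 0.45·2.5·k^(0.45−1) = 0.083, hence k_gold = (0.45·2.5/0.083)^(1/0.55) ≈ 114.3713.
y_gold = 2.5·114.3713^0.45 ≈ 21.0952.
c_gold = y_gold − (n+δ)·k_gold = 21.0952 − 0.083·114.3713 ≈ 11.6023.

c_gold ≈ 11.60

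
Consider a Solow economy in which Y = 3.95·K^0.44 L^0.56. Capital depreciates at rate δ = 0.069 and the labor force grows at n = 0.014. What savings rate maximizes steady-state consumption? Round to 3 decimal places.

s_gold = 0.440

The effective depreciation rate is n + δ = 0.014 + 0.069 = 0.083.
At the golden rule MPK = n+δ, and in any Cobb-Douglas steady state s = (n+δ)·k/y = MPK·k/y = capital's share 0.44.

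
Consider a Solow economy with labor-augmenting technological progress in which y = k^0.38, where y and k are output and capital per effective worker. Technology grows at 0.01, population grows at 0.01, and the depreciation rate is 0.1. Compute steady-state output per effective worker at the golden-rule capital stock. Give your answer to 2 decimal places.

y_gold ≈ 2.03

The effective depreciation rate is n + g + δ = 0.01 + 0.01 + 0.1 = 0.12.
Setting f'(k) = n+g+δ gives 0.38·k^(0.38−1) = 0.12, hence k_gold = (0.38/0.12)^(1/0.62) ≈ 6.4183.
Output: y_gold = k_gold^0.38 = 6.4183^0.38 ≈ 2.0268.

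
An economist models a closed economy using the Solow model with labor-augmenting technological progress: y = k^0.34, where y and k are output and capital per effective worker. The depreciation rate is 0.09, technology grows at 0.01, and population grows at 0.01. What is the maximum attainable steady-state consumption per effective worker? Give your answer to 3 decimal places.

The effective depreciation rate is n + g + δ = 0.01 + 0.01 + 0.09 = 0.11.
Maximizing c = f(k) − (n+g+δ)·k gives f'(k) = n+g+δ, i.e. 0.34·k^(0.34−1) = 0.11, so k_gold = (0.34/0.11)^(1/0.66) ≈ 5.5278.
y_gold = 5.5278^0.34 ≈ 1.7884.
c_gold = y_gold − (n+g+δ)·k_gold = 1.7884 − 0.11·5.5278 ≈ 1.1804.

c_gold ≈ 1.180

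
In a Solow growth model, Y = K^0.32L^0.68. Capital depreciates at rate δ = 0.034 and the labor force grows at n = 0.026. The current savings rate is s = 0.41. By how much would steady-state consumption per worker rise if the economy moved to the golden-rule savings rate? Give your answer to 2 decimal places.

n + δ = 0.026 + 0.034 = 0.06.
Current steady state (s = 0.41): k* = (0.41/0.06)^(1/0.68) ≈ 16.8811, y* = 16.8811^0.32 ≈ 2.4704, c* = (1−0.41)·2.4704 ≈ 1.4575.
At the golden rule the marginal product of capital equals n+δ: 0.32·k^(0.32−1) = 0.06. Solving, k_gold = (0.32/0.06)^(1/0.68) ≈ 11.7251.
y_gold = 11.7251^0.32 ≈ 2.1985, c_gold = y_gold − 0.06·k_gold ≈ 1.4949.
Gain: Δc = 1.4949 − 1.4575 ≈ 0.0374.

Δc ≈ 0.04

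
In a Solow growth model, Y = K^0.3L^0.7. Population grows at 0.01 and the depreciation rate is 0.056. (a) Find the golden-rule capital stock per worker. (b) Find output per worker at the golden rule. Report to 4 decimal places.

The effective depreciation rate is n + δ = 0.01 + 0.056 = 0.066.
Setting f'(k) = n+δ gives 0.3·k^(0.3−1) = 0.066, hence k_gold = (0.3/0.066)^(1/0.7) ≈ 8.6975.
y_gold = 8.6975^0.3 ≈ 1.9135.

(a) k_gold ≈ 8.6975; (b) y_gold ≈ 1.9135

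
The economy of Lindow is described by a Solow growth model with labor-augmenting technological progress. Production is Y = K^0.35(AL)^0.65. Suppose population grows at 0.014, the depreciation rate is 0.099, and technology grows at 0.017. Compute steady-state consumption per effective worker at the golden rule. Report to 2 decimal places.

c_gold ≈ 1.11

The effective depreciation rate is n + g + δ = 0.014 + 0.017 + 0.099 = 0.13.
At the golden rule the marginal product of capital equals n+g+δ: 0.35·k^(0.35−1) = 0.13. Solving, k_gold = (0.35/0.13)^(1/0.65) ≈ 4.5891.
y_gold = 4.5891^0.35 ≈ 1.7045.
c_gold = y_gold − (n+g+δ)·k_gold = 1.7045 − 0.13·4.5891 ≈ 1.1079.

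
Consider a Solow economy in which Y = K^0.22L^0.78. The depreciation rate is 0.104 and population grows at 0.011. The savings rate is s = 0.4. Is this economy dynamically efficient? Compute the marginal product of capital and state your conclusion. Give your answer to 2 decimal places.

Break-even investment rate: n + δ = 0.011 + 0.104 = 0.115.
Steady-state k*: s·k^0.22 = 0.115·k gives k* = (0.4/0.115)^(1/0.78) ≈ 4.9437.
MPK = 0.22·4.9437^(-0.78) ≈ 0.0633.
MPK < n+δ = 0.115, so the economy is dynamically inefficient (over-saving).

dynamically inefficient; MPK ≈ 0.06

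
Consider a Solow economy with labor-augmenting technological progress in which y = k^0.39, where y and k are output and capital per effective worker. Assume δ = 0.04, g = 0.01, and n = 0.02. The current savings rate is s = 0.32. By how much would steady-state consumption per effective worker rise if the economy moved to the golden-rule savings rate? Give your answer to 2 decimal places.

n + g + δ = 0.02 + 0.01 + 0.04 = 0.07.
Current steady state (s = 0.32): k* = (0.32/0.07)^(1/0.61) ≈ 12.0796, y* = 12.0796^0.39 ≈ 2.6424, c* = (1−0.32)·2.6424 ≈ 1.7968.
Golden rule sets MPK = n+g+δ: 0.39·k^(0.39−1) = 0.07, so k_gold = (0.39/0.07)^(1/0.61) ≈ 16.7069.
y_gold = 16.7069^0.39 ≈ 2.9987, c_gold = y_gold − 0.07·k_gold ≈ 1.8292.
Gain: Δc = 1.8292 − 1.7968 ≈ 0.0324.

Δc ≈ 0.03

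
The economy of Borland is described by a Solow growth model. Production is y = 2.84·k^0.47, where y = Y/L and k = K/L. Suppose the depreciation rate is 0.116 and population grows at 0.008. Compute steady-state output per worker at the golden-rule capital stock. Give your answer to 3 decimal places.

Capital per worker breaks even when investment replaces (n + δ)·k; here n + δ = 0.124.
At the golden rule the marginal product of capital equals n+δ: 0.47·2.84·k^(0.47−1) = 0.124. Solving, k_gold = (0.47·2.84/0.124)^(1/0.53) ≈ 88.5441.
Output: y_gold = 2.84·k_gold^0.47 = 2.84·88.5441^0.47 ≈ 23.3606.

y_gold ≈ 23.361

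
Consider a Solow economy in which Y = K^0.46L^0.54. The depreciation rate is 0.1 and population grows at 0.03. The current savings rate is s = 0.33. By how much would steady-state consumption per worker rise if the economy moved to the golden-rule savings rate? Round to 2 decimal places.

The effective depreciation rate is n + δ = 0.03 + 0.1 = 0.13.
Current steady state (s = 0.33): k* = (0.33/0.13)^(1/0.54) ≈ 5.6131, y* = 5.6131^0.46 ≈ 2.2112, c* = (1−0.33)·2.2112 ≈ 1.4815.
At the golden rule the marginal product of capital equals n+δ: 0.46·k^(0.46−1) = 0.13. Solving, k_gold = (0.46/0.13)^(1/0.54) ≈ 10.3830.
y_gold = 10.3830^0.46 ≈ 2.9343, c_gold = y_gold − 0.13·k_gold ≈ 1.5845.
Gain: Δc = 1.5845 − 1.4815 ≈ 0.1030.

Δc ≈ 0.10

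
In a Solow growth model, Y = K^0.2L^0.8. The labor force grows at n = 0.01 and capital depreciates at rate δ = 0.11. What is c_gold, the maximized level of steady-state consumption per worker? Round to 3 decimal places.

c_gold ≈ 0.909

The effective depreciation rate is n + δ = 0.01 + 0.11 = 0.12.
Setting f'(k) = n+δ gives 0.2·k^(0.2−1) = 0.12, hence k_gold = (0.2/0.12)^(1/0.8) ≈ 1.8937.
y_gold = 1.8937^0.2 ≈ 1.1362.
c_gold = y_gold − (n+δ)·k_gold = 1.1362 − 0.12·1.8937 ≈ 0.9090.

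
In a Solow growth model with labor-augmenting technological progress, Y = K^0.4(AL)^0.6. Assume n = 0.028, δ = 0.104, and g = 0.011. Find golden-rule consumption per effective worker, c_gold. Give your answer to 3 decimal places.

The effective depreciation rate is n + g + δ = 0.028 + 0.011 + 0.104 = 0.143.
Setting f'(k) = n+g+δ gives 0.4·k^(0.4−1) = 0.143, hence k_gold = (0.4/0.143)^(1/0.6) ≈ 5.5532.
y_gold = 5.5532^0.4 ≈ 1.9853.
c_gold = y_gold − (n+g+δ)·k_gold = 1.9853 − 0.143·5.5532 ≈ 1.1912.

c_gold ≈ 1.191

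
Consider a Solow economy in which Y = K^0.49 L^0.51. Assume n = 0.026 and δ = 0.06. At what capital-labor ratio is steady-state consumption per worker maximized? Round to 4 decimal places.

k_gold ≈ 30.3222

Break-even investment rate: n + δ = 0.026 + 0.06 = 0.086.
At the golden rule the marginal product of capital equals n+δ: 0.49·k^(0.49−1) = 0.086. Solving, k_gold = (0.49/0.086)^(1/0.51) ≈ 30.3222.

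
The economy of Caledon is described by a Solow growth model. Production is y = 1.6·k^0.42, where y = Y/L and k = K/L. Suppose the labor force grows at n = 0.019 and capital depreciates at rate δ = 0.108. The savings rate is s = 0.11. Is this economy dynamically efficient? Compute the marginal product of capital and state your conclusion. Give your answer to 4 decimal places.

dynamically efficient; MPK ≈ 0.4849

Capital per worker breaks even when investment replaces (n + δ)·k; here n + δ = 0.127.
Steady-state k*: s·A·k^0.42 = 0.127·k gives k* = (0.11·1.6/0.127)^(1/0.58) ≈ 1.7552.
MPK = 0.42·1.6·1.7552^(-0.58) ≈ 0.4849.
MPK > n+δ = 0.127, so the economy is dynamically efficient (under-saving).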